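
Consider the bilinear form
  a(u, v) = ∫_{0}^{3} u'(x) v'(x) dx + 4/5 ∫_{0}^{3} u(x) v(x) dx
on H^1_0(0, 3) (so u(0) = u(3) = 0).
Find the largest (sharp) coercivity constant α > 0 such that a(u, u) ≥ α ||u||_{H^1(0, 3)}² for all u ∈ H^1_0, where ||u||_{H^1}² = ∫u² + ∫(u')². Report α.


α = (36/5 + π^2)/(9 + π^2)

Coercivity of a(·,·) on H^1_0(0, 3) means a(u, u) ≥ α ||u||_{H^1}² for every u ∈ H^1_0.
The interval has length L = 3, and Poincaré/coercivity depend only on L. Here a(u, u) = ∫(u')² + (4/5)·∫u².
Here 0 < c = 4/5 < 1. The condition a(u,u) ≥ α||u||_{H^1}² reads (1−α)∫(u')² ≥ (α−c)∫u². Any admissible α is ≤ 1 (rapidly oscillating u have ∫u²/∫(u')² → 0), and α = 1 would force 0 ≥ (1−c)∫u², impossible since c < 1; so 1−α > 0. By the sharp Poincaré inequality on H^1_0 of an interval of length L, ∫(u')² ≥ (π/L)²∫u² with equality for the first sine mode sin(π(x−x₀)/L) (x₀ the left endpoint), so the inequality holds for all u iff (1−α)(π/L)² ≥ α − c, i.e. α ≤ ((π/L)² + c)/((π/L)² + 1) = (1 + c(L/π)²)/(1 + (L/π)²). With (π/L)² = π^2/9 and c = 4/5, the largest admissible constant is α = ((π/L)² + c)/((π/L)² + 1).
Simplifying, α = (36/5 + π^2)/(9 + π^2).


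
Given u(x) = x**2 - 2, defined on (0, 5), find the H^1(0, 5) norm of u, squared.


||u||_{H^1}^2 = 645

The H^1 norm (squared) on an interval (0, L) is
  ||u||_{H^1}^2 = ∫_0^L u(x)^2 dx + ∫_0^L u'(x)^2 dx.
Compute u'(x) = 2*x.
Then u(x)^2 = x**4 - 4*x**2 + 4 and u'(x)^2 = 4*x**2.
Integrate each monomial from 0 to 5 using ∫_0^5 c·x^n dx = c·5^(n+1)/(n+1):
  ∫_0^5 u(x)^2 dx = ∫_0^5 (x^4 - 4*x^2 + 4) dx. Term by term:
    ∫_0^5 x^4 dx = 625;  ∫_0^5 -4*x^2 dx = -500/3;  ∫_0^5 4 dx = 20.
  Sum: 625 − 500/3 + 20 = 1435/3.
  ∫_0^5 u'(x)^2 dx = ∫_0^5 (4*x^2) dx. Term by term:
    ∫_0^5 4*x^2 dx = 500/3.
Adding: ||u||_{H^1}^2 = 1435/3 + 500/3 = 645.


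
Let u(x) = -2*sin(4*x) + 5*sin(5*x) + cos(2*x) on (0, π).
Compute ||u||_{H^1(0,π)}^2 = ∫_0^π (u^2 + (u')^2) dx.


||u||_{H^1(0,π)}^2 = 500/21 + 723*π/2

u'(x) = -2*sin(2*x) - 8*cos(4*x) + 25*cos(5*x).
Expand u² and (u')² and integrate term by term on (0, π), using: for integers n ≥ 1, ∫_0^π sin²(nx) dx = ∫_0^π cos²(nx) dx = π/2; for n ≠ n', ∫_0^π sin(nx)sin(n'x) dx = ∫_0^π cos(nx)cos(n'x) dx = 0; and by product-to-sum, ∫_0^π sin(nx)cos(n'x) dx = ½∫_0^π [sin((n+n')x) + sin((n−n')x)] dx, which is 0 when n+n' is even and 2n/(n²−n'²) when n+n' is odd (it need not vanish on (0, π)).
  u² squared terms: (-2)²·∫sin(4x)² dx = 4·π/2 = 2*π;  (5)²·∫sin(5x)² dx = 25·π/2 = 25*π/2;  (1)²·∫cos(2x)² dx = 1·π/2 = π/2.
  u² cross terms: 2·(-2)·(5)·∫sin(4x)·sin(5x) dx = -20·(0) = 0;  2·(-2)·(1)·∫sin(4x)·cos(2x) dx = -4·(0) = 0;  2·(5)·(1)·∫sin(5x)·cos(2x) dx = 10·(10/21) = 100/21.
  So ∫_0^π u² dx = 2*π + 25*π/2 + π/2 + 0 + 0 + 100/21 = 100/21 + 15*π.
  (u')² squared terms: (-8)²·∫cos(4x)² dx = 64·π/2 = 32*π;  (-2)²·∫sin(2x)² dx = 4·π/2 = 2*π;  (25)²·∫cos(5x)² dx = 625·π/2 = 625*π/2.
  (u')² cross terms: 2·(-8)·(-2)·∫cos(4x)·sin(2x) dx = 32·(0) = 0;  2·(-8)·(25)·∫cos(4x)·cos(5x) dx = -400·(0) = 0;  2·(-2)·(25)·∫sin(2x)·cos(5x) dx = -100·(-4/21) = 400/21.
  So ∫_0^π (u')² dx = 32*π + 2*π + 625*π/2 + 0 + 0 + 400/21 = 400/21 + 693*π/2.
||u||_{H^1}^2 = (100/21 + 15*π) + (400/21 + 693*π/2) = 500/21 + 723*π/2.


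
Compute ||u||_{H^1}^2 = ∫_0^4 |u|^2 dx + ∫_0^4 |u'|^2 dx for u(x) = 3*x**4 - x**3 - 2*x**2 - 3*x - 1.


||u||_{H^1}^2 = 6715304/15

The H^1 norm (squared) on an interval (0, L) is
  ||u||_{H^1}^2 = ∫_0^L u(x)^2 dx + ∫_0^L u'(x)^2 dx.
Compute u'(x) = 12*x**3 - 3*x**2 - 4*x - 3.
Then u(x)^2 = 9*x**8 - 6*x**7 - 11*x**6 - 14*x**5 + 4*x**4 + 14*x**3 + 13*x**2 + 6*x + 1 and u'(x)^2 = 144*x**6 - 72*x**5 - 87*x**4 - 48*x**3 + 34*x**2 + 24*x + 9.
Integrate each monomial from 0 to 4 using ∫_0^4 c·x^n dx = c·4^(n+1)/(n+1):
  ∫_0^4 u(x)^2 dx = ∫_0^4 (9*x^8 - 6*x^7 - 11*x^6 - 14*x^5 + 4*x^4 + 14*x^3 + 13*x^2 + 6*x + 1) dx. Term by term:
    ∫_0^4 9*x^8 dx = 262144;  ∫_0^4 -6*x^7 dx = -49152;  ∫_0^4 -11*x^6 dx = -180224/7;
    ∫_0^4 -14*x^5 dx = -28672/3;  ∫_0^4 4*x^4 dx = 4096/5;  ∫_0^4 14*x^3 dx = 896;
    ∫_0^4 13*x^2 dx = 832/3;  ∫_0^4 6*x dx = 48;  ∫_0^4 1 dx = 4.
  Sum: 262144 − 49152 − 180224/7 − 28672/3 + 4096/5 + 896 + 832/3 + 48 + 4 = 6290652/35.
  ∫_0^4 u'(x)^2 dx = ∫_0^4 (144*x^6 - 72*x^5 - 87*x^4 - 48*x^3 + 34*x^2 + 24*x + 9) dx. Term by term:
    ∫_0^4 144*x^6 dx = 2359296/7;  ∫_0^4 -72*x^5 dx = -49152;  ∫_0^4 -87*x^4 dx = -89088/5;
    ∫_0^4 -48*x^3 dx = -3072;  ∫_0^4 34*x^2 dx = 2176/3;  ∫_0^4 24*x dx = 192;
    ∫_0^4 9 dx = 36.
  Sum: 2359296/7 − 49152 − 89088/5 − 3072 + 2176/3 + 192 + 36 = 28135172/105.
Adding: ||u||_{H^1}^2 = 6290652/35 + 28135172/105 = 6715304/15.


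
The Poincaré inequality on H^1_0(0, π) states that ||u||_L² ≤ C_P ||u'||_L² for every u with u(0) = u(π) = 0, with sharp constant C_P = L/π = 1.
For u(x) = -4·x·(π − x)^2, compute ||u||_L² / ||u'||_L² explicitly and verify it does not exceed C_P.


||u||_L² / ||u'||_L² = sqrt(14)*π/14 < C_P = 1.

u(x) = -4·x·(π − x)^2, so u'(x) = 4*(π - 3*x)*(x - π).
u(x) = -4·x·(π − x)^2 vanishes at x = 0 and x = π, so u ∈ H^1_0(0, π). Differentiate via the product rule and integrate the resulting polynomials term by term.
  ∫_0^π u² dx = ∫_0^π (16*x^6 - 64*π*x^5 + 96*π^2*x^4 - 64*π^3*x^3 + 16*π^4*x^2) dx. Term by term:
    ∫_0^π 16*x^6 dx = 16*π^7/7;  ∫_0^π -64*π*x^5 dx = -32*π^7/3;  ∫_0^π 96*π^2*x^4 dx = 96*π^7/5;
    ∫_0^π -64*π^3*x^3 dx = -16*π^7;  ∫_0^π 16*π^4*x^2 dx = 16*π^7/3.
  Sum: 16*π^7/7 − 32*π^7/3 + 96*π^7/5 − 16*π^7 + 16*π^7/3 = 16*π^7/105.
  ∫_0^π (u')² dx = ∫_0^π (144*x^4 - 384*π*x^3 + 352*π^2*x^2 - 128*π^3*x + 16*π^4) dx. Term by term:
    ∫_0^π 144*x^4 dx = 144*π^5/5;  ∫_0^π -384*π*x^3 dx = -96*π^5;  ∫_0^π 352*π^2*x^2 dx = 352*π^5/3;
    ∫_0^π -128*π^3*x dx = -64*π^5;  ∫_0^π 16*π^4 dx = 16*π^5.
  Sum: 144*π^5/5 − 96*π^5 + 352*π^5/3 − 64*π^5 + 16*π^5 = 32*π^5/15.
∫_0^π u² dx = 16*π^7/105, so ||u||_L² = 4*sqrt(105)*π^(7/2)/105.
∫_0^π (u')² dx = 32*π^5/15, so ||u'||_L² = 4*sqrt(30)*π^(5/2)/15.
Ratio ||u||_L² / ||u'||_L² = sqrt(14)*π/14.
Sharp Poincaré constant on H^1_0(0, π) is C_P = L/π = 1, achieved by sin(x).
A polynomial bump cannot attain the sharp Poincaré constant (only the first sine eigenfunction does), so the ratio is strictly less than C_P, consistent with ||u||_L² ≤ C_P ||u'||_L².


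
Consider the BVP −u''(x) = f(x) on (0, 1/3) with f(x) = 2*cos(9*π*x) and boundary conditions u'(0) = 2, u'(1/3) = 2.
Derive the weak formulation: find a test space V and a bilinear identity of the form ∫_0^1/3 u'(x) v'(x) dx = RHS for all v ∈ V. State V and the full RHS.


V = H^1(0, 1/3) (v unrestricted at boundary; u is determined up to an additive constant); weak form: ∫_0^1/3 u'v' dx = ∫_0^1/3 (2*cos(9*π*x)) v dx + 2·v(1/3) − 2·v(0) for all v ∈ V.

Multiply both sides by a test function v and integrate from 0 to 1/3:
  ∫_0^1/3 −u''(x) v(x) dx = ∫_0^1/3 f(x) v(x) dx.
Integrate the LHS by parts once:
  ∫_0^1/3 −u'' v dx = −[u'(x) v(x)]_0^1/3 + ∫_0^1/3 u'(x) v'(x) dx.
Thus ∫_0^1/3 u'(x) v'(x) dx = ∫_0^1/3 f(x) v(x) dx + [u'(x) v(x)]_0^1/3.
Choose V so that boundary terms are either known or forced to vanish.
u has inhomogeneous Neumann u'(0) = 2, u'(1/3) = 2. [u' v]_0^1/3 = (2)·v(1/3) − (2)·v(0) = 2·v(1/3) − 2·v(0). Take V = H^1(0, 1/3); boundary term becomes part of RHS.
Weak formulation: find u (satisfying any essential BC) such that ∫_0^1/3 u'(x) v'(x) dx = ∫_0^1/3 f v dx + 2·v(1/3) − 2·v(0) for all v ∈ V (Neumann data are natural BCs: they enter the RHS as boundary terms).
Substituting f(x) = 2*cos(9*π*x), the right-hand side is ∫_0^1/3 (2*cos(9*π*x)) v dx + 2·v(1/3) − 2·v(0).
Compatibility check (pure Neumann): taking v ≡ 1 ∈ V gives 0 = ∫_0^1/3 f dx + (2) − (2), i.e. ∫_0^1/3 f dx must equal u'(0) − u'(1/3) = 0. Indeed ∫_0^1/3 (2*cos(9*π*x)) dx = 0, so the data are compatible. The solution is then unique only up to an additive constant (fix it e.g. by requiring ∫_0^1/3 u dx = 0).


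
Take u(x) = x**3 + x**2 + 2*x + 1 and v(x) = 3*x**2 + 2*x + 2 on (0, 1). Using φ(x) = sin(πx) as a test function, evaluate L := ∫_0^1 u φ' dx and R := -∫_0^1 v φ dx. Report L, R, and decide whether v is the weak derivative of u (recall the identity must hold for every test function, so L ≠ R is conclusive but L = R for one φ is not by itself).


LHS = -9/π + 12/π^3, RHS = -9/π + 12/π^3. Yes, v = u' weakly.

u(x) = x**3 + x**2 + 2*x + 1, classical derivative u'(x) = 3*x**2 + 2*x + 2.
φ(x) = sin(πx), so φ'(x) = π*cos(π*x).
Note φ(0) = φ(1) = 0, so the boundary term u·φ vanishes.
LHS = ∫_0^1 u(x) φ'(x) dx = ∫_0^1 (π*x^3*cos(π*x) + π*x^2*cos(π*x) + 2*π*x*cos(π*x) + π*cos(π*x)) dx. Term by term:
  ∫_0^1 π*cos(π*x) dx = 0;  ∫_0^1 π*x^2*cos(π*x) dx = -2/π;  ∫_0^1 π*x^3*cos(π*x) dx = -3/π + 12/π^3;
  ∫_0^1 2*π*x*cos(π*x) dx = -4/π.
Sum: 0 − 2/π + -3/π + 12/π^3 − 4/π = -9/π + 12/π^3.
So LHS = -9/π + 12/π^3.
∫_0^1 v(x) φ(x) dx = ∫_0^1 (3*x^2*sin(π*x) + 2*x*sin(π*x) + 2*sin(π*x)) dx. Term by term:
  ∫_0^1 2*sin(π*x) dx = 4/π;  ∫_0^1 2*x*sin(π*x) dx = 2/π;  ∫_0^1 3*x^2*sin(π*x) dx = -12/π^3 + 3/π.
Sum: 4/π + 2/π + -12/π^3 + 3/π = -12/π^3 + 9/π.
So RHS = -∫_0^1 v(x) φ(x) dx = -9/π + 12/π^3.
LHS = RHS, so the identity holds for this test φ.
Moreover u is smooth here and v(x) = u'(x) = 3*x**2 + 2*x + 2 pointwise, so the identity holds for every test function. Hence v is the weak derivative of u.


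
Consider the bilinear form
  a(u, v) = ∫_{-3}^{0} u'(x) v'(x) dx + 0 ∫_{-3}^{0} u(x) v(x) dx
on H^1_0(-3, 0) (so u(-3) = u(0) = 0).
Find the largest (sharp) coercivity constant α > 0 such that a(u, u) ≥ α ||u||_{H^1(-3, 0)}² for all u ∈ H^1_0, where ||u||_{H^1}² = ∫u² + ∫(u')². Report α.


α = π^2/(9 + π^2)

Coercivity of a(·,·) on H^1_0(-3, 0) means a(u, u) ≥ α ||u||_{H^1}² for every u ∈ H^1_0.
The interval has length L = 3, and Poincaré/coercivity depend only on L. Here a(u, u) = ∫(u')² + (0)·∫u².
Here c = 0, so a(u,u) = ∫(u')² alone. The condition a(u,u) ≥ α||u||_{H^1}² reads (1−α)∫(u')² ≥ (α−c)∫u². Any admissible α is ≤ 1 (rapidly oscillating u have ∫u²/∫(u')² → 0), and α = 1 would force 0 ≥ (1−c)∫u², impossible since c < 1; so 1−α > 0. By the sharp Poincaré inequality on H^1_0 of an interval of length L, ∫(u')² ≥ (π/L)²∫u² with equality for the first sine mode sin(π(x−x₀)/L) (x₀ the left endpoint), so the inequality holds for all u iff (1−α)(π/L)² ≥ α − c, i.e. α ≤ ((π/L)² + c)/((π/L)² + 1) = (1 + c(L/π)²)/(1 + (L/π)²). (Direct route, valid since c ≤ 0: Poincaré gives c∫u² ≥ c(L/π)²∫(u')², so a(u,u) ≥ (1 + c(L/π)²)∫(u')², while ||u||_{H^1}² ≤ (1 + (L/π)²)∫(u')²; dividing yields the same α.) With (π/L)² = π^2/9 and c = 0, the largest admissible constant is α = ((π/L)² + c)/((π/L)² + 1).
Simplifying, α = π^2/(9 + π^2).


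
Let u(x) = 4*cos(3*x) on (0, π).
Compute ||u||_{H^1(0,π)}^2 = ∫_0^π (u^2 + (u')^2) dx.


||u||_{H^1(0,π)}^2 = 80*π

u'(x) = -12*sin(3*x).
Expand u² and (u')² and integrate term by term on (0, π), using: for integers n ≥ 1, ∫_0^π sin²(nx) dx = ∫_0^π cos²(nx) dx = π/2; for n ≠ n', ∫_0^π sin(nx)sin(n'x) dx = ∫_0^π cos(nx)cos(n'x) dx = 0; and by product-to-sum, ∫_0^π sin(nx)cos(n'x) dx = ½∫_0^π [sin((n+n')x) + sin((n−n')x)] dx, which is 0 when n+n' is even and 2n/(n²−n'²) when n+n' is odd (it need not vanish on (0, π)).
  u² squared terms: (4)²·∫cos(3x)² dx = 16·π/2 = 8*π.
  So ∫_0^π u² dx = 8*π.
  (u')² squared terms: (-12)²·∫sin(3x)² dx = 144·π/2 = 72*π.
  So ∫_0^π (u')² dx = 72*π.
||u||_{H^1}^2 = (8*π) + (72*π) = 80*π.


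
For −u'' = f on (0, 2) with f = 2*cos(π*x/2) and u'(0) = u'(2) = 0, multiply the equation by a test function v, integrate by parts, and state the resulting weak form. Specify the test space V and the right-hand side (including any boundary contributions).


V = H^1(0, 2) (no boundary constraint on v; u is determined up to an additive constant); weak form: ∫_0^2 u'v' dx = ∫_0^2 (2*cos(π*x/2)) v dx for all v ∈ V.

Multiply both sides by a test function v and integrate from 0 to 2:
  ∫_0^2 −u''(x) v(x) dx = ∫_0^2 f(x) v(x) dx.
Integrate the LHS by parts once:
  ∫_0^2 −u'' v dx = −[u'(x) v(x)]_0^2 + ∫_0^2 u'(x) v'(x) dx.
Thus ∫_0^2 u'(x) v'(x) dx = ∫_0^2 f(x) v(x) dx + [u'(x) v(x)]_0^2.
Choose V so that boundary terms are either known or forced to vanish.
u has homogeneous Neumann: u'(0) = u'(2) = 0. So [u' v]_0^2 = 0·v(2) − 0·v(0) = 0 for any v; take V = H^1(0, 2).
Weak formulation: find u (satisfying any essential BC) such that ∫_0^2 u'(x) v'(x) dx = ∫_0^2 f v dx for all v ∈ V (homogeneous Neumann, so boundary terms vanish).
Substituting f(x) = 2*cos(π*x/2), the right-hand side is ∫_0^2 (2*cos(π*x/2)) v dx.
Compatibility check (pure Neumann): taking v ≡ 1 ∈ V gives 0 = ∫_0^2 f dx + (0) − (0), i.e. ∫_0^2 f dx must equal u'(0) − u'(2) = 0. Indeed ∫_0^2 (2*cos(π*x/2)) dx = 0, so the data are compatible. The solution is then unique only up to an additive constant (fix it e.g. by requiring ∫_0^2 u dx = 0).


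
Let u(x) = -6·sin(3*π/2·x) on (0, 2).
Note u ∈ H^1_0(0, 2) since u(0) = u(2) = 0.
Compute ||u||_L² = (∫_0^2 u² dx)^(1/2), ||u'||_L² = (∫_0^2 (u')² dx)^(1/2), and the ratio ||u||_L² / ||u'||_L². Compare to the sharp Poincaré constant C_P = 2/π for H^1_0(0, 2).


||u||_L² / ||u'||_L² = 2/(3*π) < C_P = 2/π.

u(x) = -6·sin(3*π/2·x), so u'(x) = -9*π*cos(3*π*x/2).
Writing u(x) = A·sin(kπx/L) with A = -6 and k = 3, use ∫_0^L sin²(kπx/L) dx = L/2 and ∫_0^L cos²(kπx/L) dx = L/2.
u² = 36·sin²(3*π/2·x) and (u')² = 81*π^2·cos²(3*π/2·x), and each of sin², cos² integrates to L/2 = 1 over (0, 2).
∫_0^2 u² dx = 36, so ||u||_L² = 6.
∫_0^2 (u')² dx = 81*π^2, so ||u'||_L² = 9*π.
Ratio ||u||_L² / ||u'||_L² = 2/(3*π).
Sharp Poincaré constant on H^1_0(0, 2) is C_P = L/π = 2/π, achieved by sin(π/2·x).
This is the k = 3 harmonic; the ratio L/(kπ) is strictly less than C_P = L/π, consistent with the sharp inequality ||u||_L² ≤ C_P ||u'||_L².


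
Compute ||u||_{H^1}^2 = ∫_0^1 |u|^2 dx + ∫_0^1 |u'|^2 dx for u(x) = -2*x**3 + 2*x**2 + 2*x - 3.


||u||_{H^1}^2 = 872/105

The H^1 norm (squared) on an interval (0, L) is
  ||u||_{H^1}^2 = ∫_0^L u(x)^2 dx + ∫_0^L u'(x)^2 dx.
Compute u'(x) = -6*x**2 + 4*x + 2.
Then u(x)^2 = 4*x**6 - 8*x**5 - 4*x**4 + 20*x**3 - 8*x**2 - 12*x + 9 and u'(x)^2 = 36*x**4 - 48*x**3 - 8*x**2 + 16*x + 4.
Integrate each monomial from 0 to 1 using ∫_0^1 c·x^n dx = c·1^(n+1)/(n+1):
  ∫_0^1 u(x)^2 dx = ∫_0^1 (4*x^6 - 8*x^5 - 4*x^4 + 20*x^3 - 8*x^2 - 12*x + 9) dx. Term by term:
    ∫_0^1 4*x^6 dx = 4/7;  ∫_0^1 -8*x^5 dx = -4/3;  ∫_0^1 -4*x^4 dx = -4/5;
    ∫_0^1 20*x^3 dx = 5;  ∫_0^1 -8*x^2 dx = -8/3;  ∫_0^1 -12*x dx = -6;
    ∫_0^1 9 dx = 9.
  Sum: 4/7 − 4/3 − 4/5 + 5 − 8/3 − 6 + 9 = 132/35.
  ∫_0^1 u'(x)^2 dx = ∫_0^1 (36*x^4 - 48*x^3 - 8*x^2 + 16*x + 4) dx. Term by term:
    ∫_0^1 36*x^4 dx = 36/5;  ∫_0^1 -48*x^3 dx = -12;  ∫_0^1 -8*x^2 dx = -8/3;
    ∫_0^1 16*x dx = 8;  ∫_0^1 4 dx = 4.
  Sum: 36/5 − 12 − 8/3 + 8 + 4 = 68/15.
Adding: ||u||_{H^1}^2 = 132/35 + 68/15 = 872/105.


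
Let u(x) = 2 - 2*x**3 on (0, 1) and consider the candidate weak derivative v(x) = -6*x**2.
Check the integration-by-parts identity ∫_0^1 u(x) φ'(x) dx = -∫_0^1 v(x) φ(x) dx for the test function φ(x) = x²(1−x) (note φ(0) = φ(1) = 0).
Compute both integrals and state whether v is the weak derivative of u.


LHS = 1/5, RHS = 1/5. Yes, v = u' weakly.

u(x) = 2 - 2*x**3, classical derivative u'(x) = -6*x**2.
φ(x) = x²(1−x), so φ'(x) = x*(2 - 3*x).
Note φ(0) = φ(1) = 0, so the boundary term u·φ vanishes.
LHS = ∫_0^1 u(x) φ'(x) dx = ∫_0^1 (6*x^5 - 4*x^4 - 6*x^2 + 4*x) dx. Term by term:
  ∫_0^1 6*x^5 dx = 1;  ∫_0^1 -4*x^4 dx = -4/5;  ∫_0^1 -6*x^2 dx = -2;
  ∫_0^1 4*x dx = 2.
Sum: 1 − 4/5 − 2 + 2 = 1/5.
So LHS = 1/5.
∫_0^1 v(x) φ(x) dx = ∫_0^1 (6*x^5 - 6*x^4) dx. Term by term:
  ∫_0^1 6*x^5 dx = 1;  ∫_0^1 -6*x^4 dx = -6/5.
Sum: 1 − 6/5 = -1/5.
So RHS = -∫_0^1 v(x) φ(x) dx = 1/5.
LHS = RHS, so the identity holds for this test φ.
Moreover u is smooth here and v(x) = u'(x) = -6*x**2 pointwise, so the identity holds for every test function. Hence v is the weak derivative of u.


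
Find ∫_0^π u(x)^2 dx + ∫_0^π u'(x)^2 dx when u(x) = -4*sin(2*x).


||u||_{H^1(0,π)}^2 = 40*π

u'(x) = -8*cos(2*x).
Expand u² and (u')² and integrate term by term on (0, π), using: for integers n ≥ 1, ∫_0^π sin²(nx) dx = ∫_0^π cos²(nx) dx = π/2; for n ≠ n', ∫_0^π sin(nx)sin(n'x) dx = ∫_0^π cos(nx)cos(n'x) dx = 0; and by product-to-sum, ∫_0^π sin(nx)cos(n'x) dx = ½∫_0^π [sin((n+n')x) + sin((n−n')x)] dx, which is 0 when n+n' is even and 2n/(n²−n'²) when n+n' is odd (it need not vanish on (0, π)).
  u² squared terms: (-4)²·∫sin(2x)² dx = 16·π/2 = 8*π.
  So ∫_0^π u² dx = 8*π.
  (u')² squared terms: (-8)²·∫cos(2x)² dx = 64·π/2 = 32*π.
  So ∫_0^π (u')² dx = 32*π.
||u||_{H^1}^2 = (8*π) + (32*π) = 40*π.


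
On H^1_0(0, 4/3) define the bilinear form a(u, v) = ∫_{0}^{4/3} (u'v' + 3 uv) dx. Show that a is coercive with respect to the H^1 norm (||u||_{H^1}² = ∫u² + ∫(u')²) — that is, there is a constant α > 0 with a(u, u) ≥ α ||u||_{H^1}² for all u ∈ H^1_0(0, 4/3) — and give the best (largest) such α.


α = 1

Coercivity of a(·,·) on H^1_0(0, 4/3) means a(u, u) ≥ α ||u||_{H^1}² for every u ∈ H^1_0.
The interval has length L = 4/3, and Poincaré/coercivity depend only on L. Here a(u, u) = ∫(u')² + (3)·∫u².
Here c = 3 ≥ 1, so a(u,u) = ∫(u')² + c∫u² ≥ ∫(u')² + ∫u² = ||u||_{H^1}², i.e. α = 1 works. No larger α is possible: a(u,u) ≥ α||u||_{H^1}² means (1−α)∫(u')² ≥ (α−c)∫u², and for the modes u_n = sin(nπ(x−x₀)/L) (x₀ the left endpoint) one has ∫u_n²/∫(u_n')² = (L/(nπ))² → 0, so a(u_n,u_n)/||u_n||_{H^1}² → 1. Hence the optimal constant is α = 1.
Therefore α = 1.


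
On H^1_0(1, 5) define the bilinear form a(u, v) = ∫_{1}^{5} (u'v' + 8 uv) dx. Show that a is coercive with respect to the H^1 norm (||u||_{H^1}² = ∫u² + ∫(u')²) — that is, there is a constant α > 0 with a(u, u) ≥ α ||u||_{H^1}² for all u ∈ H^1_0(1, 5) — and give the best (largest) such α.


α = 1

Coercivity of a(·,·) on H^1_0(1, 5) means a(u, u) ≥ α ||u||_{H^1}² for every u ∈ H^1_0.
The interval has length L = 4, and Poincaré/coercivity depend only on L. Here a(u, u) = ∫(u')² + (8)·∫u².
Here c = 8 ≥ 1, so a(u,u) = ∫(u')² + c∫u² ≥ ∫(u')² + ∫u² = ||u||_{H^1}², i.e. α = 1 works. No larger α is possible: a(u,u) ≥ α||u||_{H^1}² means (1−α)∫(u')² ≥ (α−c)∫u², and for the modes u_n = sin(nπ(x−x₀)/L) (x₀ the left endpoint) one has ∫u_n²/∫(u_n')² = (L/(nπ))² → 0, so a(u_n,u_n)/||u_n||_{H^1}² → 1. Hence the optimal constant is α = 1.
Therefore α = 1.


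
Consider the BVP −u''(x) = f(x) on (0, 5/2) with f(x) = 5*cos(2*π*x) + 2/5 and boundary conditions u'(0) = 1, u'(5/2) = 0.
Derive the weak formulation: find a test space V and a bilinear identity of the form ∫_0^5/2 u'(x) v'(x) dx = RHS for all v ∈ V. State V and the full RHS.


V = H^1(0, 5/2) (v unrestricted at boundary; u is determined up to an additive constant); weak form: ∫_0^5/2 u'v' dx = ∫_0^5/2 (5*cos(2*π*x) + 2/5) v dx − v(0) for all v ∈ V.

Multiply both sides by a test function v and integrate from 0 to 5/2:
  ∫_0^5/2 −u''(x) v(x) dx = ∫_0^5/2 f(x) v(x) dx.
Integrate the LHS by parts once:
  ∫_0^5/2 −u'' v dx = −[u'(x) v(x)]_0^5/2 + ∫_0^5/2 u'(x) v'(x) dx.
Thus ∫_0^5/2 u'(x) v'(x) dx = ∫_0^5/2 f(x) v(x) dx + [u'(x) v(x)]_0^5/2.
Choose V so that boundary terms are either known or forced to vanish.
u has inhomogeneous Neumann u'(0) = 1, u'(5/2) = 0. [u' v]_0^5/2 = (0)·v(5/2) − (1)·v(0) = − v(0). Take V = H^1(0, 5/2); boundary term becomes part of RHS.
Weak formulation: find u (satisfying any essential BC) such that ∫_0^5/2 u'(x) v'(x) dx = ∫_0^5/2 f v dx − v(0) for all v ∈ V (Neumann data are natural BCs: they enter the RHS as boundary terms).
Substituting f(x) = 5*cos(2*π*x) + 2/5, the right-hand side is ∫_0^5/2 (5*cos(2*π*x) + 2/5) v dx − v(0).
Compatibility check (pure Neumann): taking v ≡ 1 ∈ V gives 0 = ∫_0^5/2 f dx + (0) − (1), i.e. ∫_0^5/2 f dx must equal u'(0) − u'(5/2) = 1. Indeed ∫_0^5/2 (5*cos(2*π*x) + 2/5) dx = 1, so the data are compatible. The solution is then unique only up to an additive constant (fix it e.g. by requiring ∫_0^5/2 u dx = 0).


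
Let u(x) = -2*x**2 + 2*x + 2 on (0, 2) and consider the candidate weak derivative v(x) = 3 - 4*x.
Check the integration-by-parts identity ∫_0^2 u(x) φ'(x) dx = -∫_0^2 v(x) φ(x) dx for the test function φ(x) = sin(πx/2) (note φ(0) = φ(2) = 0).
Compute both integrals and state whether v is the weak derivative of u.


LHS = 8/π, RHS = 4/π. No, v is not the weak derivative of u.

u(x) = -2*x**2 + 2*x + 2, classical derivative u'(x) = 2 - 4*x.
φ(x) = sin(πx/2), so φ'(x) = π*cos(π*x/2)/2.
Note φ(0) = φ(2) = 0, so the boundary term u·φ vanishes.
LHS = ∫_0^2 u(x) φ'(x) dx = ∫_0^2 (-π*x^2*cos(π*x/2) + π*x*cos(π*x/2) + π*cos(π*x/2)) dx. Term by term:
  ∫_0^2 π*cos(π*x/2) dx = 0;  ∫_0^2 π*x*cos(π*x/2) dx = -8/π;  ∫_0^2 -π*x^2*cos(π*x/2) dx = 16/π.
Sum: 0 − 8/π + 16/π = 8/π.
So LHS = 8/π.
∫_0^2 v(x) φ(x) dx = ∫_0^2 (-4*x*sin(π*x/2) + 3*sin(π*x/2)) dx. Term by term:
  ∫_0^2 3*sin(π*x/2) dx = 12/π;  ∫_0^2 -4*x*sin(π*x/2) dx = -16/π.
Sum: 12/π − 16/π = -4/π.
So RHS = -∫_0^2 v(x) φ(x) dx = 4/π.
LHS − RHS = 4/π ≠ 0, so the identity fails.
(For a valid weak derivative the identity must hold for EVERY test function, in particular this one. The failure shows v is NOT the weak derivative of u.)
Correct weak derivative would be u'(x) = 2 - 4*x.


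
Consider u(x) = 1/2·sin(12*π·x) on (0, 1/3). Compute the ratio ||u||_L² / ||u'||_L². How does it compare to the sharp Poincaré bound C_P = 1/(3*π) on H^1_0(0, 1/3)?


||u||_L² / ||u'||_L² = 1/(12*π) < C_P = 1/(3*π).

u(x) = 1/2·sin(12*π·x), so u'(x) = 6*π*cos(12*π*x).
Writing u(x) = A·sin(kπx/L) with A = 1/2 and k = 4, use ∫_0^L sin²(kπx/L) dx = L/2 and ∫_0^L cos²(kπx/L) dx = L/2.
u² = 1/4·sin²(12*π·x) and (u')² = 36*π^2·cos²(12*π·x), and each of sin², cos² integrates to L/2 = 1/6 over (0, 1/3).
∫_0^1/3 u² dx = 1/24, so ||u||_L² = sqrt(6)/12.
∫_0^1/3 (u')² dx = 6*π^2, so ||u'||_L² = sqrt(6)*π.
Ratio ||u||_L² / ||u'||_L² = 1/(12*π).
Sharp Poincaré constant on H^1_0(0, 1/3) is C_P = L/π = 1/(3*π), achieved by sin(3*π·x).
This is the k = 4 harmonic; the ratio L/(kπ) is strictly less than C_P = L/π, consistent with the sharp inequality ||u||_L² ≤ C_P ||u'||_L².


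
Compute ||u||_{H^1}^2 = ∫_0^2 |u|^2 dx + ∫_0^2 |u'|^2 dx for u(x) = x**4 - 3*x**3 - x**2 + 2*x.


||u||_{H^1}^2 = 24904/315

The H^1 norm (squared) on an interval (0, L) is
  ||u||_{H^1}^2 = ∫_0^L u(x)^2 dx + ∫_0^L u'(x)^2 dx.
Compute u'(x) = 4*x**3 - 9*x**2 - 2*x + 2.
Then u(x)^2 = x**8 - 6*x**7 + 7*x**6 + 10*x**5 - 11*x**4 - 4*x**3 + 4*x**2 and u'(x)^2 = 16*x**6 - 72*x**5 + 65*x**4 + 52*x**3 - 32*x**2 - 8*x + 4.
Integrate each monomial from 0 to 2 using ∫_0^2 c·x^n dx = c·2^(n+1)/(n+1):
  ∫_0^2 u(x)^2 dx = ∫_0^2 (x^8 - 6*x^7 + 7*x^6 + 10*x^5 - 11*x^4 - 4*x^3 + 4*x^2) dx. Term by term:
    ∫_0^2 x^8 dx = 512/9;  ∫_0^2 -6*x^7 dx = -192;  ∫_0^2 7*x^6 dx = 128;
    ∫_0^2 10*x^5 dx = 320/3;  ∫_0^2 -11*x^4 dx = -352/5;  ∫_0^2 -4*x^3 dx = -16;
    ∫_0^2 4*x^2 dx = 32/3.
  Sum: 512/9 − 192 + 128 + 320/3 − 352/5 − 16 + 32/3 = 1072/45.
  ∫_0^2 u'(x)^2 dx = ∫_0^2 (16*x^6 - 72*x^5 + 65*x^4 + 52*x^3 - 32*x^2 - 8*x + 4) dx. Term by term:
    ∫_0^2 16*x^6 dx = 2048/7;  ∫_0^2 -72*x^5 dx = -768;  ∫_0^2 65*x^4 dx = 416;
    ∫_0^2 52*x^3 dx = 208;  ∫_0^2 -32*x^2 dx = -256/3;  ∫_0^2 -8*x dx = -16;
    ∫_0^2 4 dx = 8.
  Sum: 2048/7 − 768 + 416 + 208 − 256/3 − 16 + 8 = 1160/21.
Adding: ||u||_{H^1}^2 = 1072/45 + 1160/21 = 24904/315.


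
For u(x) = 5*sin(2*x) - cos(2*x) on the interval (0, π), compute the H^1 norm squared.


||u||_{H^1(0,π)}^2 = 65*π

u'(x) = 2*sin(2*x) + 10*cos(2*x).
Expand u² and (u')² and integrate term by term on (0, π), using: for integers n ≥ 1, ∫_0^π sin²(nx) dx = ∫_0^π cos²(nx) dx = π/2; for n ≠ n', ∫_0^π sin(nx)sin(n'x) dx = ∫_0^π cos(nx)cos(n'x) dx = 0; and by product-to-sum, ∫_0^π sin(nx)cos(n'x) dx = ½∫_0^π [sin((n+n')x) + sin((n−n')x)] dx, which is 0 when n+n' is even and 2n/(n²−n'²) when n+n' is odd (it need not vanish on (0, π)).
  u² squared terms: (-1)²·∫cos(2x)² dx = 1·π/2 = π/2;  (5)²·∫sin(2x)² dx = 25·π/2 = 25*π/2.
  u² cross terms: 2·(-1)·(5)·∫cos(2x)·sin(2x) dx = -10·(0) = 0.
  So ∫_0^π u² dx = π/2 + 25*π/2 + 0 = 13*π.
  (u')² squared terms: (2)²·∫sin(2x)² dx = 4·π/2 = 2*π;  (10)²·∫cos(2x)² dx = 100·π/2 = 50*π.
  (u')² cross terms: 2·(2)·(10)·∫sin(2x)·cos(2x) dx = 40·(0) = 0.
  So ∫_0^π (u')² dx = 2*π + 50*π + 0 = 52*π.
||u||_{H^1}^2 = (13*π) + (52*π) = 65*π.


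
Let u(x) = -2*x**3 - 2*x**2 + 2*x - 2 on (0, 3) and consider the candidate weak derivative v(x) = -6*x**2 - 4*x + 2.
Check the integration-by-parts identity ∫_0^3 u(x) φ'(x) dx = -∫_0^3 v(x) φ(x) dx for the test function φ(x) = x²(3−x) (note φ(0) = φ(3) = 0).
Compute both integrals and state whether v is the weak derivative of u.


LHS = 1809/10, RHS = 1809/10. Yes, v = u' weakly.

u(x) = -2*x**3 - 2*x**2 + 2*x - 2, classical derivative u'(x) = -6*x**2 - 4*x + 2.
φ(x) = x²(3−x), so φ'(x) = 3*x*(2 - x).
Note φ(0) = φ(3) = 0, so the boundary term u·φ vanishes.
LHS = ∫_0^3 u(x) φ'(x) dx = ∫_0^3 (6*x^5 - 6*x^4 - 18*x^3 + 18*x^2 - 12*x) dx. Term by term:
  ∫_0^3 6*x^5 dx = 729;  ∫_0^3 -6*x^4 dx = -1458/5;  ∫_0^3 -18*x^3 dx = -729/2;
  ∫_0^3 18*x^2 dx = 162;  ∫_0^3 -12*x dx = -54.
Sum: 729 − 1458/5 − 729/2 + 162 − 54 = 1809/10.
So LHS = 1809/10.
∫_0^3 v(x) φ(x) dx = ∫_0^3 (6*x^5 - 14*x^4 - 14*x^3 + 6*x^2) dx. Term by term:
  ∫_0^3 6*x^5 dx = 729;  ∫_0^3 -14*x^4 dx = -3402/5;  ∫_0^3 -14*x^3 dx = -567/2;
  ∫_0^3 6*x^2 dx = 54.
Sum: 729 − 3402/5 − 567/2 + 54 = -1809/10.
So RHS = -∫_0^3 v(x) φ(x) dx = 1809/10.
LHS = RHS, so the identity holds for this test φ.
Moreover u is smooth here and v(x) = u'(x) = -6*x**2 - 4*x + 2 pointwise, so the identity holds for every test function. Hence v is the weak derivative of u.


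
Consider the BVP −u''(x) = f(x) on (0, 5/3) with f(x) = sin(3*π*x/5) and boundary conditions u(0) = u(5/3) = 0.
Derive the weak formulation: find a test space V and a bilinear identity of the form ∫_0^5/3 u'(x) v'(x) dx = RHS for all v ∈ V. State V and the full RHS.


V = H^1_0(0, 5/3) (so v(0) = v(5/3) = 0); weak form: ∫_0^5/3 u'v' dx = ∫_0^5/3 (sin(3*π*x/5)) v dx for all v ∈ V.

Multiply both sides by a test function v and integrate from 0 to 5/3:
  ∫_0^5/3 −u''(x) v(x) dx = ∫_0^5/3 f(x) v(x) dx.
Integrate the LHS by parts once:
  ∫_0^5/3 −u'' v dx = −[u'(x) v(x)]_0^5/3 + ∫_0^5/3 u'(x) v'(x) dx.
Thus ∫_0^5/3 u'(x) v'(x) dx = ∫_0^5/3 f(x) v(x) dx + [u'(x) v(x)]_0^5/3.
Choose V so that boundary terms are either known or forced to vanish.
u is Dirichlet: u(0) = u(5/3) = 0. Let V = H^1_0(0, 5/3); then v(0) = v(5/3) = 0, and [u' v]_0^5/3 = 0.
Weak formulation: find u (satisfying any essential BC) such that ∫_0^5/3 u'(x) v'(x) dx = ∫_0^5/3 f v dx for all v ∈ V.
Substituting f(x) = sin(3*π*x/5), the right-hand side is ∫_0^5/3 (sin(3*π*x/5)) v dx.


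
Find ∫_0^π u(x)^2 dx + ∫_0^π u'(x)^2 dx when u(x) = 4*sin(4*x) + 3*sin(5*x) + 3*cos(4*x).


||u||_{H^1(0,π)}^2 = 340 + 659*π/2

u'(x) = -12*sin(4*x) + 16*cos(4*x) + 15*cos(5*x).
Expand u² and (u')² and integrate term by term on (0, π), using: for integers n ≥ 1, ∫_0^π sin²(nx) dx = ∫_0^π cos²(nx) dx = π/2; for n ≠ n', ∫_0^π sin(nx)sin(n'x) dx = ∫_0^π cos(nx)cos(n'x) dx = 0; and by product-to-sum, ∫_0^π sin(nx)cos(n'x) dx = ½∫_0^π [sin((n+n')x) + sin((n−n')x)] dx, which is 0 when n+n' is even and 2n/(n²−n'²) when n+n' is odd (it need not vanish on (0, π)).
  u² squared terms: (3)²·∫cos(4x)² dx = 9·π/2 = 9*π/2;  (3)²·∫sin(5x)² dx = 9·π/2 = 9*π/2;  (4)²·∫sin(4x)² dx = 16·π/2 = 8*π.
  u² cross terms: 2·(3)·(3)·∫cos(4x)·sin(5x) dx = 18·(10/9) = 20;  2·(3)·(4)·∫cos(4x)·sin(4x) dx = 24·(0) = 0;  2·(3)·(4)·∫sin(5x)·sin(4x) dx = 24·(0) = 0.
  So ∫_0^π u² dx = 9*π/2 + 9*π/2 + 8*π + 20 + 0 + 0 = 20 + 17*π.
  (u')² squared terms: (-12)²·∫sin(4x)² dx = 144·π/2 = 72*π;  (15)²·∫cos(5x)² dx = 225·π/2 = 225*π/2;  (16)²·∫cos(4x)² dx = 256·π/2 = 128*π.
  (u')² cross terms: 2·(-12)·(15)·∫sin(4x)·cos(5x) dx = -360·(-8/9) = 320;  2·(-12)·(16)·∫sin(4x)·cos(4x) dx = -384·(0) = 0;  2·(15)·(16)·∫cos(5x)·cos(4x) dx = 480·(0) = 0.
  So ∫_0^π (u')² dx = 72*π + 225*π/2 + 128*π + 320 + 0 + 0 = 320 + 625*π/2.
||u||_{H^1}^2 = (20 + 17*π) + (320 + 625*π/2) = 340 + 659*π/2.


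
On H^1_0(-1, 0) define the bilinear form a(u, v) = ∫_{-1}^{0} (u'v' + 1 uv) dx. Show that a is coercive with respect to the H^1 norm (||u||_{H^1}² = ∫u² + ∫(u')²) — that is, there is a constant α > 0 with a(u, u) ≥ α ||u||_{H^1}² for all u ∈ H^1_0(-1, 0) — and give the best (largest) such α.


α = 1

Coercivity of a(·,·) on H^1_0(-1, 0) means a(u, u) ≥ α ||u||_{H^1}² for every u ∈ H^1_0.
The interval has length L = 1, and Poincaré/coercivity depend only on L. Here a(u, u) = ∫(u')² + (1)·∫u².
Here c = 1 ≥ 1, so a(u,u) = ∫(u')² + c∫u² ≥ ∫(u')² + ∫u² = ||u||_{H^1}², i.e. α = 1 works. No larger α is possible: a(u,u) ≥ α||u||_{H^1}² means (1−α)∫(u')² ≥ (α−c)∫u², and for the modes u_n = sin(nπ(x−x₀)/L) (x₀ the left endpoint) one has ∫u_n²/∫(u_n')² = (L/(nπ))² → 0, so a(u_n,u_n)/||u_n||_{H^1}² → 1. Hence the optimal constant is α = 1.
Therefore α = 1.


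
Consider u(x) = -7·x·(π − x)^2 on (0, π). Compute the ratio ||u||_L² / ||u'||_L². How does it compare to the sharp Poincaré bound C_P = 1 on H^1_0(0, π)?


||u||_L² / ||u'||_L² = sqrt(14)*π/14 < C_P = 1.

u(x) = -7·x·(π − x)^2, so u'(x) = 7*(π - 3*x)*(x - π).
u(x) = -7·x·(π − x)^2 vanishes at x = 0 and x = π, so u ∈ H^1_0(0, π). Differentiate via the product rule and integrate the resulting polynomials term by term.
  ∫_0^π u² dx = ∫_0^π (49*x^6 - 196*π*x^5 + 294*π^2*x^4 - 196*π^3*x^3 + 49*π^4*x^2) dx. Term by term:
    ∫_0^π 49*x^6 dx = 7*π^7;  ∫_0^π -196*π*x^5 dx = -98*π^7/3;  ∫_0^π 294*π^2*x^4 dx = 294*π^7/5;
    ∫_0^π -196*π^3*x^3 dx = -49*π^7;  ∫_0^π 49*π^4*x^2 dx = 49*π^7/3.
  Sum: 7*π^7 − 98*π^7/3 + 294*π^7/5 − 49*π^7 + 49*π^7/3 = 7*π^7/15.
  ∫_0^π (u')² dx = ∫_0^π (441*x^4 - 1176*π*x^3 + 1078*π^2*x^2 - 392*π^3*x + 49*π^4) dx. Term by term:
    ∫_0^π 441*x^4 dx = 441*π^5/5;  ∫_0^π -1176*π*x^3 dx = -294*π^5;  ∫_0^π 1078*π^2*x^2 dx = 1078*π^5/3;
    ∫_0^π -392*π^3*x dx = -196*π^5;  ∫_0^π 49*π^4 dx = 49*π^5.
  Sum: 441*π^5/5 − 294*π^5 + 1078*π^5/3 − 196*π^5 + 49*π^5 = 98*π^5/15.
∫_0^π u² dx = 7*π^7/15, so ||u||_L² = sqrt(105)*π^(7/2)/15.
∫_0^π (u')² dx = 98*π^5/15, so ||u'||_L² = 7*sqrt(30)*π^(5/2)/15.
Ratio ||u||_L² / ||u'||_L² = sqrt(14)*π/14.
Sharp Poincaré constant on H^1_0(0, π) is C_P = L/π = 1, achieved by sin(x).
A polynomial bump cannot attain the sharp Poincaré constant (only the first sine eigenfunction does), so the ratio is strictly less than C_P, consistent with ||u||_L² ≤ C_P ||u'||_L².


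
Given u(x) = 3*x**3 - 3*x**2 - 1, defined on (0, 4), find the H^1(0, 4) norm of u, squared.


||u||_{H^1}^2 = 145692/7

The H^1 norm (squared) on an interval (0, L) is
  ||u||_{H^1}^2 = ∫_0^L u(x)^2 dx + ∫_0^L u'(x)^2 dx.
Compute u'(x) = 9*x**2 - 6*x.
Then u(x)^2 = 9*x**6 - 18*x**5 + 9*x**4 - 6*x**3 + 6*x**2 + 1 and u'(x)^2 = 81*x**4 - 108*x**3 + 36*x**2.
Integrate each monomial from 0 to 4 using ∫_0^4 c·x^n dx = c·4^(n+1)/(n+1):
  ∫_0^4 u(x)^2 dx = ∫_0^4 (9*x^6 - 18*x^5 + 9*x^4 - 6*x^3 + 6*x^2 + 1) dx. Term by term:
    ∫_0^4 9*x^6 dx = 147456/7;  ∫_0^4 -18*x^5 dx = -12288;  ∫_0^4 9*x^4 dx = 9216/5;
    ∫_0^4 -6*x^3 dx = -384;  ∫_0^4 6*x^2 dx = 128;  ∫_0^4 1 dx = 4.
  Sum: 147456/7 − 12288 + 9216/5 − 384 + 128 + 4 = 362892/35.
  ∫_0^4 u'(x)^2 dx = ∫_0^4 (81*x^4 - 108*x^3 + 36*x^2) dx. Term by term:
    ∫_0^4 81*x^4 dx = 82944/5;  ∫_0^4 -108*x^3 dx = -6912;  ∫_0^4 36*x^2 dx = 768.
  Sum: 82944/5 − 6912 + 768 = 52224/5.
Adding: ||u||_{H^1}^2 = 362892/35 + 52224/5 = 145692/7.


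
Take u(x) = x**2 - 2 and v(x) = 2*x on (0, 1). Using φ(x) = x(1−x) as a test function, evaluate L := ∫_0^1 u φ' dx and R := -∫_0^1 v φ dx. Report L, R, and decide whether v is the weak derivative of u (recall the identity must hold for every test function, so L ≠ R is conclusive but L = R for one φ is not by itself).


LHS = -1/6, RHS = -1/6. Yes, v = u' weakly.

u(x) = x**2 - 2, classical derivative u'(x) = 2*x.
φ(x) = x(1−x), so φ'(x) = 1 - 2*x.
Note φ(0) = φ(1) = 0, so the boundary term u·φ vanishes.
LHS = ∫_0^1 u(x) φ'(x) dx = ∫_0^1 (-2*x^3 + x^2 + 4*x - 2) dx. Term by term:
  ∫_0^1 -2*x^3 dx = -1/2;  ∫_0^1 x^2 dx = 1/3;  ∫_0^1 4*x dx = 2;
  ∫_0^1 -2 dx = -2.
Sum: -1/2 + 1/3 + 2 − 2 = -1/6.
So LHS = -1/6.
∫_0^1 v(x) φ(x) dx = ∫_0^1 (-2*x^3 + 2*x^2) dx. Term by term:
  ∫_0^1 -2*x^3 dx = -1/2;  ∫_0^1 2*x^2 dx = 2/3.
Sum: -1/2 + 2/3 = 1/6.
So RHS = -∫_0^1 v(x) φ(x) dx = -1/6.
LHS = RHS, so the identity holds for this test φ.
Moreover u is smooth here and v(x) = u'(x) = 2*x pointwise, so the identity holds for every test function. Hence v is the weak derivative of u.


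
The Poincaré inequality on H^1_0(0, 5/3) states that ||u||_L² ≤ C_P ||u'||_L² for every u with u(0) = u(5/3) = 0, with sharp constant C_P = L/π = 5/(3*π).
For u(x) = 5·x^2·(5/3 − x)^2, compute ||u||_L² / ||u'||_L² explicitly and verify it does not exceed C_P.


||u||_L² / ||u'||_L² = 5*sqrt(3)/18 < C_P = 5/(3*π).

u(x) = 5·x^2·(5/3 − x)^2, so u'(x) = 10*x*(3*x - 5)*(6*x - 5)/9.
u(x) = 5·x^2·(5/3 − x)^2 vanishes at x = 0 and x = 5/3, so u ∈ H^1_0(0, 5/3). Differentiate via the product rule and integrate the resulting polynomials term by term.
  ∫_0^5/3 u² dx = ∫_0^5/3 (25*x^8 - 500*x^7/3 + 1250*x^6/3 - 12500*x^5/27 + 15625*x^4/81) dx. Term by term:
    ∫_0^5/3 25*x^8 dx = 48828125/177147;  ∫_0^5/3 -500*x^7/3 dx = -48828125/39366;  ∫_0^5/3 1250*x^6/3 dx = 97656250/45927;
    ∫_0^5/3 -12500*x^5/27 dx = -97656250/59049;  ∫_0^5/3 15625*x^4/81 dx = 9765625/19683.
  Sum: 48828125/177147 − 48828125/39366 + 97656250/45927 − 97656250/59049 + 9765625/19683 = 9765625/2480058.
  ∫_0^5/3 (u')² dx = ∫_0^5/3 (400*x^6 - 2000*x^5 + 32500*x^4/9 - 25000*x^3/9 + 62500*x^2/81) dx. Term by term:
    ∫_0^5/3 400*x^6 dx = 31250000/15309;  ∫_0^5/3 -2000*x^5 dx = -15625000/2187;  ∫_0^5/3 32500*x^4/9 dx = 20312500/2187;
    ∫_0^5/3 -25000*x^3/9 dx = -3906250/729;  ∫_0^5/3 62500*x^2/81 dx = 7812500/6561.
  Sum: 31250000/15309 − 15625000/2187 + 20312500/2187 − 3906250/729 + 7812500/6561 = 781250/45927.
∫_0^5/3 u² dx = 9765625/2480058, so ||u||_L² = 3125*sqrt(42)/10206.
∫_0^5/3 (u')² dx = 781250/45927, so ||u'||_L² = 625*sqrt(14)/567.
Ratio ||u||_L² / ||u'||_L² = 5*sqrt(3)/18.
Sharp Poincaré constant on H^1_0(0, 5/3) is C_P = L/π = 5/(3*π), achieved by sin(3*π/5·x).
A polynomial bump cannot attain the sharp Poincaré constant (only the first sine eigenfunction does), so the ratio is strictly less than C_P, consistent with ||u||_L² ≤ C_P ||u'||_L².


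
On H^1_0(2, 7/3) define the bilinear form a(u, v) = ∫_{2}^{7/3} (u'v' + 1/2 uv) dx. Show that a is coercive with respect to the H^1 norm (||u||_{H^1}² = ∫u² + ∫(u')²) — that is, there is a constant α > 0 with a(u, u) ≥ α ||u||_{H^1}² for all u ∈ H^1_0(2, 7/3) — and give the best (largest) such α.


α = (1 + 18*π^2)/(2*(1 + 9*π^2))

Coercivity of a(·,·) on H^1_0(2, 7/3) means a(u, u) ≥ α ||u||_{H^1}² for every u ∈ H^1_0.
The interval has length L = 1/3, and Poincaré/coercivity depend only on L. Here a(u, u) = ∫(u')² + (1/2)·∫u².
Here 0 < c = 1/2 < 1. The condition a(u,u) ≥ α||u||_{H^1}² reads (1−α)∫(u')² ≥ (α−c)∫u². Any admissible α is ≤ 1 (rapidly oscillating u have ∫u²/∫(u')² → 0), and α = 1 would force 0 ≥ (1−c)∫u², impossible since c < 1; so 1−α > 0. By the sharp Poincaré inequality on H^1_0 of an interval of length L, ∫(u')² ≥ (π/L)²∫u² with equality for the first sine mode sin(π(x−x₀)/L) (x₀ the left endpoint), so the inequality holds for all u iff (1−α)(π/L)² ≥ α − c, i.e. α ≤ ((π/L)² + c)/((π/L)² + 1) = (1 + c(L/π)²)/(1 + (L/π)²). With (π/L)² = 9*π^2 and c = 1/2, the largest admissible constant is α = ((π/L)² + c)/((π/L)² + 1).
Simplifying, α = (1 + 18*π^2)/(2*(1 + 9*π^2)).


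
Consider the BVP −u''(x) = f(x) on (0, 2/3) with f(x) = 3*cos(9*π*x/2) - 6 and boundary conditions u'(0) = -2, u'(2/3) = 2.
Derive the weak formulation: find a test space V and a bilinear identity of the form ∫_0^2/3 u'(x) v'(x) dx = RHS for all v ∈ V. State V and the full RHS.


V = H^1(0, 2/3) (v unrestricted at boundary; u is determined up to an additive constant); weak form: ∫_0^2/3 u'v' dx = ∫_0^2/3 (3*cos(9*π*x/2) - 6) v dx + 2·v(2/3) + 2·v(0) for all v ∈ V.

Multiply both sides by a test function v and integrate from 0 to 2/3:
  ∫_0^2/3 −u''(x) v(x) dx = ∫_0^2/3 f(x) v(x) dx.
Integrate the LHS by parts once:
  ∫_0^2/3 −u'' v dx = −[u'(x) v(x)]_0^2/3 + ∫_0^2/3 u'(x) v'(x) dx.
Thus ∫_0^2/3 u'(x) v'(x) dx = ∫_0^2/3 f(x) v(x) dx + [u'(x) v(x)]_0^2/3.
Choose V so that boundary terms are either known or forced to vanish.
u has inhomogeneous Neumann u'(0) = -2, u'(2/3) = 2. [u' v]_0^2/3 = (2)·v(2/3) − (-2)·v(0) = 2·v(2/3) + 2·v(0). Take V = H^1(0, 2/3); boundary term becomes part of RHS.
Weak formulation: find u (satisfying any essential BC) such that ∫_0^2/3 u'(x) v'(x) dx = ∫_0^2/3 f v dx + 2·v(2/3) + 2·v(0) for all v ∈ V (Neumann data are natural BCs: they enter the RHS as boundary terms).
Substituting f(x) = 3*cos(9*π*x/2) - 6, the right-hand side is ∫_0^2/3 (3*cos(9*π*x/2) - 6) v dx + 2·v(2/3) + 2·v(0).
Compatibility check (pure Neumann): taking v ≡ 1 ∈ V gives 0 = ∫_0^2/3 f dx + (2) − (-2), i.e. ∫_0^2/3 f dx must equal u'(0) − u'(2/3) = -4. Indeed ∫_0^2/3 (3*cos(9*π*x/2) - 6) dx = -4, so the data are compatible. The solution is then unique only up to an additive constant (fix it e.g. by requiring ∫_0^2/3 u dx = 0).


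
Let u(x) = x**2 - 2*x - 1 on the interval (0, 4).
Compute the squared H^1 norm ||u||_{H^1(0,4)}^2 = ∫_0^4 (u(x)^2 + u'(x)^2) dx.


||u||_{H^1}^2 = 324/5

The H^1 norm (squared) on an interval (0, L) is
  ||u||_{H^1}^2 = ∫_0^L u(x)^2 dx + ∫_0^L u'(x)^2 dx.
Compute u'(x) = 2*x - 2.
Then u(x)^2 = x**4 - 4*x**3 + 2*x**2 + 4*x + 1 and u'(x)^2 = 4*x**2 - 8*x + 4.
Integrate each monomial from 0 to 4 using ∫_0^4 c·x^n dx = c·4^(n+1)/(n+1):
  ∫_0^4 u(x)^2 dx = ∫_0^4 (x^4 - 4*x^3 + 2*x^2 + 4*x + 1) dx. Term by term:
    ∫_0^4 x^4 dx = 1024/5;  ∫_0^4 -4*x^3 dx = -256;  ∫_0^4 2*x^2 dx = 128/3;
    ∫_0^4 4*x dx = 32;  ∫_0^4 1 dx = 4.
  Sum: 1024/5 − 256 + 128/3 + 32 + 4 = 412/15.
  ∫_0^4 u'(x)^2 dx = ∫_0^4 (4*x^2 - 8*x + 4) dx. Term by term:
    ∫_0^4 4*x^2 dx = 256/3;  ∫_0^4 -8*x dx = -64;  ∫_0^4 4 dx = 16.
  Sum: 256/3 − 64 + 16 = 112/3.
Adding: ||u||_{H^1}^2 = 412/15 + 112/3 = 324/5.
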